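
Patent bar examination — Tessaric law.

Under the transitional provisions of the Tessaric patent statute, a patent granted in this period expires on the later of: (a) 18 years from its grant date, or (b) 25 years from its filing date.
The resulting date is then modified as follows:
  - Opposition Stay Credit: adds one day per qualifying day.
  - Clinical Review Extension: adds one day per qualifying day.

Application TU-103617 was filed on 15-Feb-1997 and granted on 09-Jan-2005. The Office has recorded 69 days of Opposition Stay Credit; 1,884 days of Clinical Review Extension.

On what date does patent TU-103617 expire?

(a) grant + 18 years → 9 January 2023.
(b) filing + 25 years → 15 February 2022.
Later of the two: 9 January 2023.
Opposition Stay Credit: +69 days → 19 March 2023.
Clinical Review Extension: +1884 days → 15 May 2028.

May 15, 2028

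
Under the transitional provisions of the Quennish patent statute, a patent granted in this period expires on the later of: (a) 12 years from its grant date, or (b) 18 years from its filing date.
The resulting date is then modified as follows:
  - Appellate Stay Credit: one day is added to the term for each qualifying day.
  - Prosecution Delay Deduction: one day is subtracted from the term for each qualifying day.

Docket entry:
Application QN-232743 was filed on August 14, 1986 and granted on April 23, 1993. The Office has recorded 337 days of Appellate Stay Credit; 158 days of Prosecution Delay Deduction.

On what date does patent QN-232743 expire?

(a) grant + 12 years → 23 April 2005.
(b) filing + 18 years → 14 August 2004.
Later of the two: 23 April 2005.
Appellate Stay Credit: +337 days → 26 March 2006.
Prosecution Delay Deduction: −158 days → 19 October 2005.

October 19, 2005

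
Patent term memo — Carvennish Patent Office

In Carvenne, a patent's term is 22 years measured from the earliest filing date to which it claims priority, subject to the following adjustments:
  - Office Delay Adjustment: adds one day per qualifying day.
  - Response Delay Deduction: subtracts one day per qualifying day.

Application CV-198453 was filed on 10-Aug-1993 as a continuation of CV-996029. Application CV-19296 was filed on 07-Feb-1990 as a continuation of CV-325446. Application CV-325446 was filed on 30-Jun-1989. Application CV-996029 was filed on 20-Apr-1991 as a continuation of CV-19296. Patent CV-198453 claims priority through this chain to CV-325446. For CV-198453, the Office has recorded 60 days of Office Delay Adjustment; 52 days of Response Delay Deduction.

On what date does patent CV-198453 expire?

Earliest priority filing: 30 June 1989.
Base term: 30 June 1989 + 22 years → 30 June 2011.
Office Delay Adjustment: +60 days → 29 August 2011.
Response Delay Deduction: −52 days → 8 July 2011.

July 8, 2011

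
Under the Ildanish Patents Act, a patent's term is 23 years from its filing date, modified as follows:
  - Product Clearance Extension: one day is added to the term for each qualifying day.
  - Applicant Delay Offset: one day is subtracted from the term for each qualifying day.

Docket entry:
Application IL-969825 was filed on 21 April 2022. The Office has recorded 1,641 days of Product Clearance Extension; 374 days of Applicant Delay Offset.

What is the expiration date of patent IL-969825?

Base term: filing date + 23 years → 21 April 2045.
Product Clearance Extension: +1641 days → 18 October 2049.
Applicant Delay Offset: −374 days → 9 October 2048.

2048-10-09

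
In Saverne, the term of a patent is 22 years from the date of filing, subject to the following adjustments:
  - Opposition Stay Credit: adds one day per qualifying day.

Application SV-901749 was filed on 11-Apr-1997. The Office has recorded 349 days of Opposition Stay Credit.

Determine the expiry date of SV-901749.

Base term: filing date + 22 years → 11 April 2019.
Opposition Stay Credit: +349 days → 25 March 2020.

2020-03-25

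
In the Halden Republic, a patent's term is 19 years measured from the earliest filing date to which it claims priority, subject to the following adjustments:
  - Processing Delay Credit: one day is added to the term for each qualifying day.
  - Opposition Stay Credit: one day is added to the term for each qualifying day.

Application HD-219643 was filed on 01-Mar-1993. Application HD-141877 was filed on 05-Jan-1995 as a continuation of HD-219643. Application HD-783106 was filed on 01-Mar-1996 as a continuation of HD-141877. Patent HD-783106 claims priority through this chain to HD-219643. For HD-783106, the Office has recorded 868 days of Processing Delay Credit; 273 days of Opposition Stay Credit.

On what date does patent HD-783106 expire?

April 16, 2015

Earliest priority filing: 1 March 1993.
Base term: 1 March 1993 + 19 years → 1 March 2012.
Processing Delay Credit: +868 days → 17 July 2014.
Opposition Stay Credit: +273 days → 16 April 2015.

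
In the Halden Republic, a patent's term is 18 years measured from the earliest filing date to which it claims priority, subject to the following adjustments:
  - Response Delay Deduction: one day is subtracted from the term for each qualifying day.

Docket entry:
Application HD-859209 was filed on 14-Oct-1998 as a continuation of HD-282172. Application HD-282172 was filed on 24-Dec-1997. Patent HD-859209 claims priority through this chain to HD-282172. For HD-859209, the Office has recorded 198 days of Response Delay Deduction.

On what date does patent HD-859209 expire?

Earliest priority filing: 24 December 1997.
Base term: 24 December 1997 + 18 years → 24 December 2015.
Response Delay Deduction: −198 days → 9 June 2015.

June 9, 2015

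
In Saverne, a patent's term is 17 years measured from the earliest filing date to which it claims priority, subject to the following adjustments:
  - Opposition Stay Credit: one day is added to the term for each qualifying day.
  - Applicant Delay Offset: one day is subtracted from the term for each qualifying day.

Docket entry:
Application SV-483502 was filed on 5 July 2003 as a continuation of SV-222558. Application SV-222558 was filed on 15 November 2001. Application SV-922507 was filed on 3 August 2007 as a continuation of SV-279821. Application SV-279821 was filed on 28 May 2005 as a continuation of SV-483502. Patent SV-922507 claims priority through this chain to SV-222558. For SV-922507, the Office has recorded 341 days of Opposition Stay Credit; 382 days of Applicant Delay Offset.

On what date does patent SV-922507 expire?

Earliest priority filing: 15 November 2001.
Base term: 15 November 2001 + 17 years → 15 November 2018.
Opposition Stay Credit: +341 days → 22 October 2019.
Applicant Delay Offset: −382 days → 5 October 2018.

October 5, 2018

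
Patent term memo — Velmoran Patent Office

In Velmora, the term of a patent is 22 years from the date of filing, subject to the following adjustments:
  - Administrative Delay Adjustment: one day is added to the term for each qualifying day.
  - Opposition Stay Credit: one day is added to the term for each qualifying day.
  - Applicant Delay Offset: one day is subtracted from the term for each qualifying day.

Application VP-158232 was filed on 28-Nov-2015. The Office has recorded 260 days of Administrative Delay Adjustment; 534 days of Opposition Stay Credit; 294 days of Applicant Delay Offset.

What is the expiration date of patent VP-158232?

Base term: filing date + 22 years → 28 November 2037.
Administrative Delay Adjustment: +260 days → 15 August 2038.
Opposition Stay Credit: +534 days → 31 January 2040.
Applicant Delay Offset: −294 days → 12 April 2039.

2039-04-12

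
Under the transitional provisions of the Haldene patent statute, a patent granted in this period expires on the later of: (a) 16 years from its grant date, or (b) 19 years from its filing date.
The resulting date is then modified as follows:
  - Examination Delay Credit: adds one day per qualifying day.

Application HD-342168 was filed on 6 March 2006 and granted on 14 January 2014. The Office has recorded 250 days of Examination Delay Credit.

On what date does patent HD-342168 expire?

(a) grant + 16 years → 14 January 2030.
(b) filing + 19 years → 6 March 2025.
Later of the two: 14 January 2030.
Examination Delay Credit: +250 days → 21 September 2030.

September 21, 2030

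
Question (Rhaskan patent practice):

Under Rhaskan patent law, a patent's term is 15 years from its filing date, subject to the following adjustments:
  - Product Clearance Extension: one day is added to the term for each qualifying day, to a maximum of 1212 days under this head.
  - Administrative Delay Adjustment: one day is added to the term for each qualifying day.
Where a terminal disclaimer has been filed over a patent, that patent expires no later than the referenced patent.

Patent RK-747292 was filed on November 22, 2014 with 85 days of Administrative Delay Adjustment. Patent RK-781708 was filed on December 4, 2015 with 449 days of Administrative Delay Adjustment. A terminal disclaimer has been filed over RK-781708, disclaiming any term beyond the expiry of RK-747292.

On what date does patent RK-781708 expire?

February 15, 2030

Natural term of RK-781708:
  Base: filing + 15 years → 4 December 2030.
  Administrative Delay Adjustment: +449 days → 26 February 2032.
Expiry of referenced patent RK-747292:
  Base: filing + 15 years → 22 November 2029.
  Administrative Delay Adjustment: +85 days → 15 February 2030.
Terminal disclaimer: RK-781708 expires on the earlier of 26 February 2032 and 15 February 2030.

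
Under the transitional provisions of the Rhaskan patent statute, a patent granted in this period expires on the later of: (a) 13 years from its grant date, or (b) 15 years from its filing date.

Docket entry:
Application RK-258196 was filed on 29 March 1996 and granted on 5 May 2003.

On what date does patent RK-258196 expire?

May 5, 2016

(a) grant + 13 years → 5 May 2016.
(b) filing + 15 years → 29 March 2011.
Later of the two: 5 May 2016.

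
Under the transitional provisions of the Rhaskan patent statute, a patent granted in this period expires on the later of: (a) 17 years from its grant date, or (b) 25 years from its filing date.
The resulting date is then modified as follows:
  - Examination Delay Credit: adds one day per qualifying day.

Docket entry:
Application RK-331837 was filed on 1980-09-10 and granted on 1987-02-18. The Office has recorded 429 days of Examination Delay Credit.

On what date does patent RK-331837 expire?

(a) grant + 17 years → 18 February 2004.
(b) filing + 25 years → 10 September 2005.
Later of the two: 10 September 2005.
Examination Delay Credit: +429 days → 13 November 2006.

November 13, 2006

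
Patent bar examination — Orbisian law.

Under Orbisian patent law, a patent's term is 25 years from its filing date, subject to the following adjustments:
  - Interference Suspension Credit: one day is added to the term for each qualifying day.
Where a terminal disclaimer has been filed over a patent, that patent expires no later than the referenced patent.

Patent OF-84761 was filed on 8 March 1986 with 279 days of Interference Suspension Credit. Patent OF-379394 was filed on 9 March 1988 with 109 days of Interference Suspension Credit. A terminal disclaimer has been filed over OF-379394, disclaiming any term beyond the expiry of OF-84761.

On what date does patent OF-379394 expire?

Natural term of OF-379394:
  Base: filing + 25 years → 9 March 2013.
  Interference Suspension Credit: +109 days → 26 June 2013.
Expiry of referenced patent OF-84761:
  Base: filing + 25 years → 8 March 2011.
  Interference Suspension Credit: +279 days → 12 December 2011.
Terminal disclaimer: OF-379394 expires on the earlier of 26 June 2013 and 12 December 2011.

2011-12-12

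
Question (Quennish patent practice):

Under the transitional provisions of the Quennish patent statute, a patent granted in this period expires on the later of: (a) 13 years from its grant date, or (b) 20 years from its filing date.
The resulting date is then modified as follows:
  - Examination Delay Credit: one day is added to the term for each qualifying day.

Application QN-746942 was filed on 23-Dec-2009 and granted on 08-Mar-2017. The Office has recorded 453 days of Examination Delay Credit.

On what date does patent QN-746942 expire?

(a) grant + 13 years → 8 March 2030.
(b) filing + 20 years → 23 December 2029.
Later of the two: 8 March 2030.
Examination Delay Credit: +453 days → 4 June 2031.

June 4, 2031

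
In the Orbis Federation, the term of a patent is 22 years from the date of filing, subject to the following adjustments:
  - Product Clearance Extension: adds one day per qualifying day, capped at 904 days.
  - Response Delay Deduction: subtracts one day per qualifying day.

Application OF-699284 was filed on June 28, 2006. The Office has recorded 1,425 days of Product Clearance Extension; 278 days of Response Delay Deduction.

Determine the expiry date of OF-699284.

Base term: filing date + 22 years → 28 June 2028.
Product Clearance Extension: 1425 days claimed exceeds the 904-day cap, so +904 days → 19 December 2030.
Response Delay Deduction: −278 days → 16 March 2030.

2030-03-16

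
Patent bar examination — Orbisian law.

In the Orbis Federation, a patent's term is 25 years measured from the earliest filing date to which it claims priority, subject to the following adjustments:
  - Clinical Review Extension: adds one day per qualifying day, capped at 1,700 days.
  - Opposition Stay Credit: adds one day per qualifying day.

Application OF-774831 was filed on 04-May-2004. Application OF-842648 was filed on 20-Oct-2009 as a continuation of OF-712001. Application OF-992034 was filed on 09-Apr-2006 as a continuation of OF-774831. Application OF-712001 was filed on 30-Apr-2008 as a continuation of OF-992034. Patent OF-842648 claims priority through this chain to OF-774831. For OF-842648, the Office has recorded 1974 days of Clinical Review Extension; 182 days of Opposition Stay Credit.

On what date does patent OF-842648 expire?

June 29, 2034

Earliest priority filing: 4 May 2004.
Base term: 4 May 2004 + 25 years → 4 May 2029.
Clinical Review Extension: 1974 days claimed exceeds the 1700-day cap, so +1700 days → 29 December 2033.
Opposition Stay Credit: +182 days → 29 June 2034.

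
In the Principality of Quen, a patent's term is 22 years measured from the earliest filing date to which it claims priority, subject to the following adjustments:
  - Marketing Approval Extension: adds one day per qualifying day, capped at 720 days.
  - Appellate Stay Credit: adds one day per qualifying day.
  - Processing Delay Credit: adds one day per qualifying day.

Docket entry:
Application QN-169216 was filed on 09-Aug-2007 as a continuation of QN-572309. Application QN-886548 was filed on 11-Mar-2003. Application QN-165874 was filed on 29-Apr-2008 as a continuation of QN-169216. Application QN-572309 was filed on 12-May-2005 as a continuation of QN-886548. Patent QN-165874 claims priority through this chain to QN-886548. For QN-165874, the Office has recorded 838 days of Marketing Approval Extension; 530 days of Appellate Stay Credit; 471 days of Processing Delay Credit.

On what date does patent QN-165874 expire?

2029-11-26

Earliest priority filing: 11 March 2003.
Base term: 11 March 2003 + 22 years → 11 March 2025.
Marketing Approval Extension: 838 days claimed exceeds the 720-day cap, so +720 days → 1 March 2027.
Appellate Stay Credit: +530 days → 12 August 2028.
Processing Delay Credit: +471 days → 26 November 2029.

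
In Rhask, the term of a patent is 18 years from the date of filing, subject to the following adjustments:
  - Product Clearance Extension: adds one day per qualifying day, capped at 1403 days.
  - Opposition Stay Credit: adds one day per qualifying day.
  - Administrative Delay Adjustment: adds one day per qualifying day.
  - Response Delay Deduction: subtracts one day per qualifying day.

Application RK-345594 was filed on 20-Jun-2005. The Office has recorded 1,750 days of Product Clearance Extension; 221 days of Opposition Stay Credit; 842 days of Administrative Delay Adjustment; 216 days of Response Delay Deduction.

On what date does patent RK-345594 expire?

2029-08-17

Base term: filing date + 18 years → 20 June 2023.
Product Clearance Extension: 1750 days claimed exceeds the 1403-day cap, so +1403 days → 23 April 2027.
Opposition Stay Credit: +221 days → 30 November 2027.
Administrative Delay Adjustment: +842 days → 21 March 2030.
Response Delay Deduction: −216 days → 17 August 2029.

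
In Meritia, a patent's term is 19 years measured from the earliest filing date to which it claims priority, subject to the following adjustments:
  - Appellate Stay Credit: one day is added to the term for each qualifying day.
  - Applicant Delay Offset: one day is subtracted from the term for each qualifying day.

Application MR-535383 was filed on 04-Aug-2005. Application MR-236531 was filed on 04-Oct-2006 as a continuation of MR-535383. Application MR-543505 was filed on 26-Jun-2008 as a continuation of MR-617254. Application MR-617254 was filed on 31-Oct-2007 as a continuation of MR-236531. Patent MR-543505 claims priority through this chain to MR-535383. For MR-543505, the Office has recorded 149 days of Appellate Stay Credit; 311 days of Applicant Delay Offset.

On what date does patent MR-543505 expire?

February 24, 2024

Earliest priority filing: 4 August 2005.
Base term: 4 August 2005 + 19 years → 4 August 2024.
Appellate Stay Credit: +149 days → 31 December 2024.
Applicant Delay Offset: −311 days → 24 February 2024.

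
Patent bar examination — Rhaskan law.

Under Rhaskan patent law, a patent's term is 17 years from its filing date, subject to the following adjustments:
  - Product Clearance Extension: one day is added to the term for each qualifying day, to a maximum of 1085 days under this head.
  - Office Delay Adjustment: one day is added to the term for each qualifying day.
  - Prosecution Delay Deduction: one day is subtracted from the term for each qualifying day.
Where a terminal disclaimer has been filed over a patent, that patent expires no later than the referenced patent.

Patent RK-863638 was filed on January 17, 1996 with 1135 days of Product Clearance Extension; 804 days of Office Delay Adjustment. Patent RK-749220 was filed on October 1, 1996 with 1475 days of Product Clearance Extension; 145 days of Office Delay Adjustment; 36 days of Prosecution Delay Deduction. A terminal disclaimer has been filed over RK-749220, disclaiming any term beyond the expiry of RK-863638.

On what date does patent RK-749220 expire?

Natural term of RK-749220:
  Base: filing + 17 years → 1 October 2013.
  Product Clearance Extension: 1475 days claimed exceeds the 1085-day cap, so +1085 days → 20 September 2016.
  Office Delay Adjustment: +145 days → 12 February 2017.
  Prosecution Delay Deduction: −36 days → 7 January 2017.
Expiry of referenced patent RK-863638:
  Base: filing + 17 years → 17 January 2013.
  Product Clearance Extension: 1135 days claimed exceeds the 1085-day cap, so +1085 days → 7 January 2016.
  Office Delay Adjustment: +804 days → 21 March 2018.
Terminal disclaimer: RK-749220 expires on the earlier of 7 January 2017 and 21 March 2018.

2017-01-07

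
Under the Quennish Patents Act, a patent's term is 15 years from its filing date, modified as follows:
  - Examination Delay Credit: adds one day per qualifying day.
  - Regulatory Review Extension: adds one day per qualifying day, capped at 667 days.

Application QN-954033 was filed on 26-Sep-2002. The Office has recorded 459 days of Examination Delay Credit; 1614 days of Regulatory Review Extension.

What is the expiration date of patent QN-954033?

2020-10-26

Base term: filing date + 15 years → 26 September 2017.
Examination Delay Credit: +459 days → 29 December 2018.
Regulatory Review Extension: 1614 days claimed exceeds the 667-day cap, so +667 days → 26 October 2020.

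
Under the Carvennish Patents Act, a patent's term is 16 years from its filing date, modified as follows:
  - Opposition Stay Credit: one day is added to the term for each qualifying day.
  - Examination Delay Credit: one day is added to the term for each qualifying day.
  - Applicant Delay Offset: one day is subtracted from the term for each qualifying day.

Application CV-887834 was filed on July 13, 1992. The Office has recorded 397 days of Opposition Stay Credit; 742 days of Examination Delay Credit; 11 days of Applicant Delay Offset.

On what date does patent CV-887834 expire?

August 15, 2011

Base term: filing date + 16 years → 13 July 2008.
Opposition Stay Credit: +397 days → 14 August 2009.
Examination Delay Credit: +742 days → 26 August 2011.
Applicant Delay Offset: −11 days → 15 August 2011.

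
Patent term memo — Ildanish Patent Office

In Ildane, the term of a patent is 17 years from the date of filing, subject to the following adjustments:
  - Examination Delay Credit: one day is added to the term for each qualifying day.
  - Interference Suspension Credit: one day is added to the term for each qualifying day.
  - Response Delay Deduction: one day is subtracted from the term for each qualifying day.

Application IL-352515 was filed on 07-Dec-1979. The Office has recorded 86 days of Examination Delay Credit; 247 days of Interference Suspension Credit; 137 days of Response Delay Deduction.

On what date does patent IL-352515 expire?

Base term: filing date + 17 years → 7 December 1996.
Examination Delay Credit: +86 days → 3 March 1997.
Interference Suspension Credit: +247 days → 5 November 1997.
Response Delay Deduction: −137 days → 21 June 1997.

1997-06-21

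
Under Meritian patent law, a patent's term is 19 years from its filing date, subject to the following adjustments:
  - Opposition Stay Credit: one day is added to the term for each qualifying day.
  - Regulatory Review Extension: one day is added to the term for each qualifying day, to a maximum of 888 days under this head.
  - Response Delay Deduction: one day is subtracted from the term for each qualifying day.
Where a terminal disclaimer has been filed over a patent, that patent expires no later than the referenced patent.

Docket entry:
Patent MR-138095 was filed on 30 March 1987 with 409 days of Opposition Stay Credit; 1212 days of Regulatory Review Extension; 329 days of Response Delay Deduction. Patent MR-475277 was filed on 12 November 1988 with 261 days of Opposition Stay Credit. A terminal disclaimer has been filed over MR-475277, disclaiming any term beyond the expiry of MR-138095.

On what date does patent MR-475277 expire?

Natural term of MR-475277:
  Base: filing + 19 years → 12 November 2007.
  Opposition Stay Credit: +261 days → 30 July 2008.
Expiry of referenced patent MR-138095:
  Base: filing + 19 years → 30 March 2006.
  Opposition Stay Credit: +409 days → 13 May 2007.
  Regulatory Review Extension: 1212 days claimed exceeds the 888-day cap, so +888 days → 17 October 2009.
  Response Delay Deduction: −329 days → 22 November 2008.
Terminal disclaimer: MR-475277 expires on the earlier of 30 July 2008 and 22 November 2008.

2008-07-30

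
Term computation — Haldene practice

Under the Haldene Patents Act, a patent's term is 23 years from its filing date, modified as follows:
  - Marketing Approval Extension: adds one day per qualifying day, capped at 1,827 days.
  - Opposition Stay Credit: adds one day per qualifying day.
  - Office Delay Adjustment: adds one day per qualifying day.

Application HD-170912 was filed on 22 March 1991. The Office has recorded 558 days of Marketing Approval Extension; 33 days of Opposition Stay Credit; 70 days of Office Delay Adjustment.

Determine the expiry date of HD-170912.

Base term: filing date + 23 years → 22 March 2014.
Marketing Approval Extension: 558 days (within the 1827-day cap) → +558 days → 1 October 2015.
Opposition Stay Credit: +33 days → 3 November 2015.
Office Delay Adjustment: +70 days → 12 January 2016.

2016-01-12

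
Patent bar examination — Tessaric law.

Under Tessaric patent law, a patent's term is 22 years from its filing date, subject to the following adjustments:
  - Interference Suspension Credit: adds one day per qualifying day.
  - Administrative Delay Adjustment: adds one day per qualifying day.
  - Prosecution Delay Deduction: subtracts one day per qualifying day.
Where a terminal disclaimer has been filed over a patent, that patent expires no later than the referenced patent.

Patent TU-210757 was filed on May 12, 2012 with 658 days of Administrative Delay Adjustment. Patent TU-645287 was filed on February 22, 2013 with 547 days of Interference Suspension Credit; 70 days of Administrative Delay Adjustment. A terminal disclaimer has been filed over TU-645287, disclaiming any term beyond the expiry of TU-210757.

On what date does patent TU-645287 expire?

2036-02-29

Natural term of TU-645287:
  Base: filing + 22 years → 22 February 2035.
  Interference Suspension Credit: +547 days → 22 August 2036.
  Administrative Delay Adjustment: +70 days → 31 October 2036.
Expiry of referenced patent TU-210757:
  Base: filing + 22 years → 12 May 2034.
  Administrative Delay Adjustment: +658 days → 29 February 2036.
Terminal disclaimer: TU-645287 expires on the earlier of 31 October 2036 and 29 February 2036.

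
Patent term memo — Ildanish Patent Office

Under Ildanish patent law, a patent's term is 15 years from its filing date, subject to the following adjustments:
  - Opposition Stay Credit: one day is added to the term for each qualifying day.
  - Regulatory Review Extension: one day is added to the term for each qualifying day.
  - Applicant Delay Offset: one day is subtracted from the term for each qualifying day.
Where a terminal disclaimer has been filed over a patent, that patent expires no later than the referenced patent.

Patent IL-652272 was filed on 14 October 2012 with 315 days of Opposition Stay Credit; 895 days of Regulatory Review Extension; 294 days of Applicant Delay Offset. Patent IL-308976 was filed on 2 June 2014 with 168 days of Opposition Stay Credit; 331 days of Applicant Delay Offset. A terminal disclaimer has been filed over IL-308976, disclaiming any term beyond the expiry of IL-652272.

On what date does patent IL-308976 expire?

December 21, 2028

Natural term of IL-308976:
  Base: filing + 15 years → 2 June 2029.
  Opposition Stay Credit: +168 days → 17 November 2029.
  Applicant Delay Offset: −331 days → 21 December 2028.
Expiry of referenced patent IL-652272:
  Base: filing + 15 years → 14 October 2027.
  Opposition Stay Credit: +315 days → 24 August 2028.
  Regulatory Review Extension: +895 days → 5 February 2031.
  Applicant Delay Offset: −294 days → 17 April 2030.
Terminal disclaimer: IL-308976 expires on the earlier of 21 December 2028 and 17 April 2030.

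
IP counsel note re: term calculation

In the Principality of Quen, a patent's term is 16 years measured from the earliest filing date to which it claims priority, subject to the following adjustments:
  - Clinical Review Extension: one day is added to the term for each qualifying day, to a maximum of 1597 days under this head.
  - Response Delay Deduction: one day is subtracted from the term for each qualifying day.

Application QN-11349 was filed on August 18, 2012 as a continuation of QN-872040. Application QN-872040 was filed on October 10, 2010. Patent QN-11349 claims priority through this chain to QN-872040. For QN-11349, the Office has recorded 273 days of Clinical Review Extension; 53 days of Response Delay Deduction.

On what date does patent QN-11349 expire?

2027-05-18

Earliest priority filing: 10 October 2010.
Base term: 10 October 2010 + 16 years → 10 October 2026.
Clinical Review Extension: 273 days (within the 1597-day cap) → +273 days → 10 July 2027.
Response Delay Deduction: −53 days → 18 May 2027.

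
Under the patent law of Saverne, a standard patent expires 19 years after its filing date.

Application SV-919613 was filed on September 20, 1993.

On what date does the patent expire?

Filing date + 19 years → 20 September 2012.

2012-09-20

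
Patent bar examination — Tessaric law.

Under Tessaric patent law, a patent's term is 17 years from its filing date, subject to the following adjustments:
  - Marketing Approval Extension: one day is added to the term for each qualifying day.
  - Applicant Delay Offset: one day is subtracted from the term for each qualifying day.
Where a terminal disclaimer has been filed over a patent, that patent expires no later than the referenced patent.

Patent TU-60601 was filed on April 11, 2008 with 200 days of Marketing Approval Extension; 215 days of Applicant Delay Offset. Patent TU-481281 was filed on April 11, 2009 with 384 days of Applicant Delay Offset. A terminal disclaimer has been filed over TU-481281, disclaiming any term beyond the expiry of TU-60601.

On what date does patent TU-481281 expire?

2025-03-23

Natural term of TU-481281:
  Base: filing + 17 years → 11 April 2026.
  Applicant Delay Offset: −384 days → 23 March 2025.
Expiry of referenced patent TU-60601:
  Base: filing + 17 years → 11 April 2025.
  Marketing Approval Extension: +200 days → 28 October 2025.
  Applicant Delay Offset: −215 days → 27 March 2025.
Terminal disclaimer: TU-481281 expires on the earlier of 23 March 2025 and 27 March 2025.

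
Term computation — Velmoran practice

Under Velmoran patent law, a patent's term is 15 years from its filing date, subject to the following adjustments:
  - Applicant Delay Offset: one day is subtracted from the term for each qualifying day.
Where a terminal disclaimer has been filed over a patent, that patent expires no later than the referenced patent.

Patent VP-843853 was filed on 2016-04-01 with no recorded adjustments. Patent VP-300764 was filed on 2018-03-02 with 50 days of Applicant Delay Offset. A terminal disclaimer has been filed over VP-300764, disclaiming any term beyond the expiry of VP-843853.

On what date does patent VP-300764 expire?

April 1, 2031

Natural term of VP-300764:
  Base: filing + 15 years → 2 March 2033.
  Applicant Delay Offset: −50 days → 11 January 2033.
Expiry of referenced patent VP-843853:
  Base: filing + 15 years → 1 April 2031.
Terminal disclaimer: VP-300764 expires on the earlier of 11 January 2033 and 1 April 2031.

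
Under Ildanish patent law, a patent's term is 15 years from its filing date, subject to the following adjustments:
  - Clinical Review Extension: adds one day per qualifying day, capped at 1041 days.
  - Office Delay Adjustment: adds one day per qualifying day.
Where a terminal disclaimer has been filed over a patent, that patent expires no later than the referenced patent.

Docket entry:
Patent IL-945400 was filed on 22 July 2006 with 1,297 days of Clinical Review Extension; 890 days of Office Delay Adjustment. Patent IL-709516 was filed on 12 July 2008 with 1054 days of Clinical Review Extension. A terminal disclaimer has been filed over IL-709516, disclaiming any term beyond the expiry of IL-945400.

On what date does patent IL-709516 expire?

May 18, 2026

Natural term of IL-709516:
  Base: filing + 15 years → 12 July 2023.
  Clinical Review Extension: 1054 days claimed exceeds the 1041-day cap, so +1041 days → 18 May 2026.
Expiry of referenced patent IL-945400:
  Base: filing + 15 years → 22 July 2021.
  Clinical Review Extension: 1297 days claimed exceeds the 1041-day cap, so +1041 days → 28 May 2024.
  Office Delay Adjustment: +890 days → 4 November 2026.
Terminal disclaimer: IL-709516 expires on the earlier of 18 May 2026 and 4 November 2026.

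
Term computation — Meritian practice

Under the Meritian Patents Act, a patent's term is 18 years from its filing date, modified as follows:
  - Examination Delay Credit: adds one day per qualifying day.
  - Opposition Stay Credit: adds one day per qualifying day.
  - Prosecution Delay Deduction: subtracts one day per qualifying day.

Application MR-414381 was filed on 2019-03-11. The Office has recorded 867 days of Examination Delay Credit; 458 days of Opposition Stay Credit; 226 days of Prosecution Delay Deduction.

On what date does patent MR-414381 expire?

2040-03-14

Base term: filing date + 18 years → 11 March 2037.
Examination Delay Credit: +867 days → 26 July 2039.
Opposition Stay Credit: +458 days → 26 October 2040.
Prosecution Delay Deduction: −226 days → 14 March 2040.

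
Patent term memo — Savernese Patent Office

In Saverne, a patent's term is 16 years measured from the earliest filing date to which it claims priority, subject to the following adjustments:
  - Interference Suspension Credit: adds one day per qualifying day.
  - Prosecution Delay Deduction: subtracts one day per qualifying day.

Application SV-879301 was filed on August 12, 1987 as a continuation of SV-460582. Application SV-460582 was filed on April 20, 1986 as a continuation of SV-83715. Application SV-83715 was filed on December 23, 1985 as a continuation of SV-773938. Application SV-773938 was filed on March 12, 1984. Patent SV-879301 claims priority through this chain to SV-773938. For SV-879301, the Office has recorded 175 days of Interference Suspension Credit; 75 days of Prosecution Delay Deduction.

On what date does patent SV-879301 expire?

Earliest priority filing: 12 March 1984.
Base term: 12 March 1984 + 16 years → 12 March 2000.
Interference Suspension Credit: +175 days → 3 September 2000.
Prosecution Delay Deduction: −75 days → 20 June 2000.

June 20, 2000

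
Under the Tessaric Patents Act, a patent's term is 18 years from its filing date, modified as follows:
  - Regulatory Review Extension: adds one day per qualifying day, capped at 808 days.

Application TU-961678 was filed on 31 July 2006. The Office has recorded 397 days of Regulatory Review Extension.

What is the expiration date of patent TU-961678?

Base term: filing date + 18 years → 31 July 2024.
Regulatory Review Extension: 397 days (within the 808-day cap) → +397 days → 1 September 2025.

2025-09-01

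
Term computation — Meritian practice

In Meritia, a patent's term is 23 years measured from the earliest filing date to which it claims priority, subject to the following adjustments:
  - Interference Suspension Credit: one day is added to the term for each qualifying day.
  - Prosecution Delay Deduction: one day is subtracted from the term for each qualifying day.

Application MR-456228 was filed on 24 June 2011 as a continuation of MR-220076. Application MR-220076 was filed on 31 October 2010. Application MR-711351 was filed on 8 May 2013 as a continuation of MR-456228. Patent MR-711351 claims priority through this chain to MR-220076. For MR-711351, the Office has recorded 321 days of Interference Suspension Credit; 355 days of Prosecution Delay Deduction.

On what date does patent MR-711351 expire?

September 27, 2033

Earliest priority filing: 31 October 2010.
Base term: 31 October 2010 + 23 years → 31 October 2033.
Interference Suspension Credit: +321 days → 17 September 2034.
Prosecution Delay Deduction: −355 days → 27 September 2033.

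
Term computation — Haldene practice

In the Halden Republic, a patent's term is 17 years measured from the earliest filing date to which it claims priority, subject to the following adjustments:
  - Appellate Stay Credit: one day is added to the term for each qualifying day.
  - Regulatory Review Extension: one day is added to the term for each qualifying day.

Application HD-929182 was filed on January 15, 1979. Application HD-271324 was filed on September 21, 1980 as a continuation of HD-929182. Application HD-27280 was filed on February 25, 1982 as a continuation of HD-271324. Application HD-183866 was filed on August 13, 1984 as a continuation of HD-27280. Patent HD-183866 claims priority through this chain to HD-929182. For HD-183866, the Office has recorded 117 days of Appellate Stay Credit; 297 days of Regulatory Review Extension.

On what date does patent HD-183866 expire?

Earliest priority filing: 15 January 1979.
Base term: 15 January 1979 + 17 years → 15 January 1996.
Appellate Stay Credit: +117 days → 11 May 1996.
Regulatory Review Extension: +297 days → 4 March 1997.

March 4, 1997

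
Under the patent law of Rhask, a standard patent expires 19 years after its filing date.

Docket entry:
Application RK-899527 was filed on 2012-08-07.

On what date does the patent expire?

Filing date + 19 years → 7 August 2031.

2031-08-07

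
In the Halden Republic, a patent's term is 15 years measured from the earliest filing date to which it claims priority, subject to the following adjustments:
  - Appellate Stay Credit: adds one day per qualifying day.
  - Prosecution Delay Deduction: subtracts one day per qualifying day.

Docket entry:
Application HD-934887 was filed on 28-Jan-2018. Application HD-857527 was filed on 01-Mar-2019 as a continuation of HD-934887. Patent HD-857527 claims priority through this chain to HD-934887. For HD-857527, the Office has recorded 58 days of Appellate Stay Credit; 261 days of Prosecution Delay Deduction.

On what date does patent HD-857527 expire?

Earliest priority filing: 28 January 2018.
Base term: 28 January 2018 + 15 years → 28 January 2033.
Appellate Stay Credit: +58 days → 27 March 2033.
Prosecution Delay Deduction: −261 days → 9 July 2032.

July 9, 2032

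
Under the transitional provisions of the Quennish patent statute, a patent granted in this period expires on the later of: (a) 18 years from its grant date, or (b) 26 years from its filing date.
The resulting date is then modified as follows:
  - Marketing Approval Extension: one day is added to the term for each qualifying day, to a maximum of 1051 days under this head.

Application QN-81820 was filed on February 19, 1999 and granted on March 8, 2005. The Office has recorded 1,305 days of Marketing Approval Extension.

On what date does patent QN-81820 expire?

2028-01-06

(a) grant + 18 years → 8 March 2023.
(b) filing + 26 years → 19 February 2025.
Later of the two: 19 February 2025.
Marketing Approval Extension: 1305 days claimed exceeds the 1051-day cap, so +1051 days → 6 January 2028.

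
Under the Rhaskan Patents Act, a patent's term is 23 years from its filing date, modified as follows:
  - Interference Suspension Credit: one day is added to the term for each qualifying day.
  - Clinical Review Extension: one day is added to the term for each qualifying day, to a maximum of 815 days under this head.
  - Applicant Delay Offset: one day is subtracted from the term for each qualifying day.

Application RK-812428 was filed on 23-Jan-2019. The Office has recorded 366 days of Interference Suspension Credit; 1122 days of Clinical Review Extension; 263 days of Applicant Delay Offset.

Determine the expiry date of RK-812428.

Base term: filing date + 23 years → 23 January 2042.
Interference Suspension Credit: +366 days → 24 January 2043.
Clinical Review Extension: 1122 days claimed exceeds the 815-day cap, so +815 days → 18 April 2045.
Applicant Delay Offset: −263 days → 29 July 2044.

July 29, 2044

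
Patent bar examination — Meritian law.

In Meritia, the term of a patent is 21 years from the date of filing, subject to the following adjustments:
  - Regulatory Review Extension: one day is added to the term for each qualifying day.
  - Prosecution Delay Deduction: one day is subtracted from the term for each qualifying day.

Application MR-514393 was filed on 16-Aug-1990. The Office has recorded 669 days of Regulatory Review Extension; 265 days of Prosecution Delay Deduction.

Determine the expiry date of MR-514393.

September 23, 2012

Base term: filing date + 21 years → 16 August 2011.
Regulatory Review Extension: +669 days → 15 June 2013.
Prosecution Delay Deduction: −265 days → 23 September 2012.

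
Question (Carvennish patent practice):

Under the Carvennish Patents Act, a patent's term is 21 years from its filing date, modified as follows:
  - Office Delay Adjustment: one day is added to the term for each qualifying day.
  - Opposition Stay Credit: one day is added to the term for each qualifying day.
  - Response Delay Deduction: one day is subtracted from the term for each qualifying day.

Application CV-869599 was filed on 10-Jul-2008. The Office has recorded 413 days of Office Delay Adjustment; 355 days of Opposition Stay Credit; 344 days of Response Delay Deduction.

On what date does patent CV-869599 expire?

2030-09-07

Base term: filing date + 21 years → 10 July 2029.
Office Delay Adjustment: +413 days → 27 August 2030.
Opposition Stay Credit: +355 days → 17 August 2031.
Response Delay Deduction: −344 days → 7 September 2030.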